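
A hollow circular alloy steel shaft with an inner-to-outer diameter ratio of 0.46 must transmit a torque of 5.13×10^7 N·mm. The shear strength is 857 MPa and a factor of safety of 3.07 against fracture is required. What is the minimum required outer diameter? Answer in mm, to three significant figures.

d_o = 99.3 mm

τ_allow = 857/3.07 = 279.2 MPa.
For a hollow shaft τ = 16T/[πd_o³(1−k⁴)] with k = 0.46, so 1−k⁴ = 0.9552.
d_o³ = 16T/[π τ_allow (1−k⁴)] = 16×5.1300×10^7/(π×279.2×0.9552) = 979800 mm³.
d_o = 99.32 mm.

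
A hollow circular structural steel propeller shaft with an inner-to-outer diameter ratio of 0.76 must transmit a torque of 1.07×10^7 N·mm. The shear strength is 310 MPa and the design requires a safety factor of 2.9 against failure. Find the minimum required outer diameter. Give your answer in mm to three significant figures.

τ_allow = 310/2.9 = 106.9 MPa.
For a hollow shaft τ = 16T/[πd_o³(1−k⁴)] with k = 0.76, so 1−k⁴ = 0.6664.
d_o³ = 16T/[π τ_allow (1−k⁴)] = 16×1.0700×10^7/(π×106.9×0.6664) = 765000 mm³.
d_o = 91.46 mm.

d_o = 91.5 mm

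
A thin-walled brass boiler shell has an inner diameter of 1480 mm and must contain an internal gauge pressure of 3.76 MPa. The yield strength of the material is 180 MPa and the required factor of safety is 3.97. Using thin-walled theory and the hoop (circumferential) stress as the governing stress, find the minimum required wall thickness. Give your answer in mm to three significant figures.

t = 61.4 mm

σ_allow = 180/3.97 = 45.34 MPa.
Hoop stress σ_h = pD/(2t), so t = pD/(2σ_allow) = 3.76×1480/(2×45.34) = 61.37 mm.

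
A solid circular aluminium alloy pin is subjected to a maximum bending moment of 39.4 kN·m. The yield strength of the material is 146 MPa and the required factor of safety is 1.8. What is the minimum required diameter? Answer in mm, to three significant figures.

d = 170 mm

σ_allow = 146/1.8 = 81.11 MPa.
For a solid circular section σ = 32M/(πd³), so d³ = 32M/(π σ_allow) = 32×3.9400×10^7/(π×81.11) = 4.948×10^6 mm³.
d = 170.4 mm.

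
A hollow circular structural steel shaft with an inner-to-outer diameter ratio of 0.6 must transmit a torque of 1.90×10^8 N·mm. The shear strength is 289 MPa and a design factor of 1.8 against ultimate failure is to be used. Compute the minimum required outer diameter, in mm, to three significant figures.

τ_allow = 289/1.8 = 160.6 MPa.
For a hollow shaft τ = 16T/[πd_o³(1−k⁴)] with k = 0.6, so 1−k⁴ = 0.8704.
d_o³ = 16T/[π τ_allow (1−k⁴)] = 16×1.9000×10^8/(π×160.6×0.8704) = 6.924×10^6 mm³.
d_o = 190.6 mm.

d_o = 191 mm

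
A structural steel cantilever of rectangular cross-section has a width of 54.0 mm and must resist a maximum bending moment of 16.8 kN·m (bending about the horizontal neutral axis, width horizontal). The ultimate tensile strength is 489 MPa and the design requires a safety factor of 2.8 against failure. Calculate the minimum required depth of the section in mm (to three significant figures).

σ_allow = 489/2.8 = 174.6 MPa.
For a rectangular section σ = 6M/(bh²), so h² = 6M/(b σ_allow) = 6×1.6800×10^7/(54.0×174.6) = 10690 mm².
h = 103.4 mm.

h = 103 mm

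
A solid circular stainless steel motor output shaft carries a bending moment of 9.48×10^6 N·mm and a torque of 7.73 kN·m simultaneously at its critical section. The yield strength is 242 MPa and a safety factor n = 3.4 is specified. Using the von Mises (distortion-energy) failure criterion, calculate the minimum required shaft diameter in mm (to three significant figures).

d = 118 mm

σ_allow = σ_y/n = 242/3.4 = 71.18 MPa.
For a solid shaft σ_b = 32M/(πd³) and τ = 16T/(πd³), so the von Mises stress is σ' = (16/πd³)·√(4M²+3T²).
√(4M²+3T²) = √(4×(9.480×10^6)² + 3×(7.730×10^6)²) = 2.321×10^7 N·mm.
d³ = 16×2.321×10^7/(π×71.18) = 1.661×10^6 mm³.
d = 118.4 mm.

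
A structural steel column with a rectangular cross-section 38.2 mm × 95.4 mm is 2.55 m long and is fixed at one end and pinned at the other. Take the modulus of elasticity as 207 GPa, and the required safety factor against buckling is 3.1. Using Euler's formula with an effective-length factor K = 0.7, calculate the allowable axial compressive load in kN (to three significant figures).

P_allow = 91.7 kN

Buckling occurs about the weak axis: I_min = h·b³/12 = 95.4×38.2³/12 = 443200 mm⁴ (b = 38.2 mm is the smaller dimension).
Effective length L_e = KL = 0.7×2.55 m = 1785 mm.
Euler critical load P_cr = π²EI/L_e² = π²×207000×443200/1785² = 284200 N.
P_allow = P_cr/n = 284200/3.1 = 91660 N.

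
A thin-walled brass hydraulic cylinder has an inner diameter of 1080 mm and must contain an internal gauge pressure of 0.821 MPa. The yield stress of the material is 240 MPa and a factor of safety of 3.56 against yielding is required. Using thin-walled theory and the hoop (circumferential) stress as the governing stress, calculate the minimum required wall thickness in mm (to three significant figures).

t = 6.58 mm

σ_allow = 240/3.56 = 67.42 MPa.
Hoop stress σ_h = pD/(2t), so t = pD/(2σ_allow) = 0.821×1080/(2×67.42) = 6.576 mm.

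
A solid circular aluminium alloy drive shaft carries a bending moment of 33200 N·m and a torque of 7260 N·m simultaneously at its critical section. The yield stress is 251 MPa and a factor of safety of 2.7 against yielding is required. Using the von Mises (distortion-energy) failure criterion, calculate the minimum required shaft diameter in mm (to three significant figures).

σ_allow = σ_y/n = 251/2.7 = 92.96 MPa.
For a solid shaft σ_b = 32M/(πd³) and τ = 16T/(πd³), so the von Mises stress is σ' = (16/πd³)·√(4M²+3T²).
√(4M²+3T²) = √(4×(3.320×10^7)² + 3×(7.260×10^6)²) = 6.758×10^7 N·mm.
d³ = 16×6.758×10^7/(π×92.96) = 3.702×10^6 mm³.
d = 154.7 mm.

d = 155 mm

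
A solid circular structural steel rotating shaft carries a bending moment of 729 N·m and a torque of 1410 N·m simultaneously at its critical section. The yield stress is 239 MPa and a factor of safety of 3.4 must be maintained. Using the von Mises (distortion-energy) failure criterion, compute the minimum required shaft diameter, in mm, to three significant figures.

σ_allow = σ_y/n = 239/3.4 = 70.29 MPa.
For a solid shaft σ_b = 32M/(πd³) and τ = 16T/(πd³), so the von Mises stress is σ' = (16/πd³)·√(4M²+3T²).
√(4M²+3T²) = √(4×(729000)² + 3×(1.410×10^6)²) = 2.844×10^6 N·mm.
d³ = 16×2.844×10^6/(π×70.29) = 206100 mm³.
d = 59.07 mm.

d = 59.1 mm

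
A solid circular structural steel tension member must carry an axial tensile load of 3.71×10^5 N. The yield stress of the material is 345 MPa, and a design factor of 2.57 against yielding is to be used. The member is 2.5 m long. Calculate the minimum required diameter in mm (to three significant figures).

Allowable stress σ_allow = 345/2.57 = 134.2 MPa.
Required area A = F/σ_allow = 371000/134.2 = 2764 mm².
A = πd²/4 → d = √(4A/π) = 59.32 mm.

d = 59.3 mm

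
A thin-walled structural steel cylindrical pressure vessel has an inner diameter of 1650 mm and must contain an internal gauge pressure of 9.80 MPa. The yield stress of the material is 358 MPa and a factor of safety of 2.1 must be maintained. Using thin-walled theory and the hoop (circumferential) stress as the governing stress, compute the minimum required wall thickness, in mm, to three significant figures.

σ_allow = 358/2.1 = 170.5 MPa.
Hoop stress σ_h = pD/(2t), so t = pD/(2σ_allow) = 9.80×1650/(2×170.5) = 47.43 mm.

t = 47.4 mm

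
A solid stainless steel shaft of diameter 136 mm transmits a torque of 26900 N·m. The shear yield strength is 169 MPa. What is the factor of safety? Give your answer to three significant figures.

τ = 16T/(πd³) = 16×2.6900×10^7/(π×136³) = 54.46 MPa.
n = τ_limit/τ = 169/54.46 = 3.103.

n = 3.10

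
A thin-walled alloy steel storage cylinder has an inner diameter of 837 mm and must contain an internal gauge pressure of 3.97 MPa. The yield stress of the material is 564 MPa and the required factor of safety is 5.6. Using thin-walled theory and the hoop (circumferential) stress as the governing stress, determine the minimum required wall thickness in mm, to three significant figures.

t = 16.5 mm

σ_allow = 564/5.6 = 100.7 MPa.
Hoop stress σ_h = pD/(2t), so t = pD/(2σ_allow) = 3.97×837/(2×100.7) = 16.50 mm.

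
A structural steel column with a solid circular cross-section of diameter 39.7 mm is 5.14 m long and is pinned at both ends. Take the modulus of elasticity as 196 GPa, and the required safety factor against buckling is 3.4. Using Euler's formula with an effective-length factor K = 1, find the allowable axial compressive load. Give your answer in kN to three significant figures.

I = πd⁴/64 = π×39.7⁴/64 = 121900 mm⁴.
Effective length L_e = KL = 1×5.14 m = 5140 mm.
Euler critical load P_cr = π²EI/L_e² = π²×196000×121900/5140² = 8928 N.
P_allow = P_cr/n = 8928/3.4 = 2626 N.

P_allow = 2.63 kN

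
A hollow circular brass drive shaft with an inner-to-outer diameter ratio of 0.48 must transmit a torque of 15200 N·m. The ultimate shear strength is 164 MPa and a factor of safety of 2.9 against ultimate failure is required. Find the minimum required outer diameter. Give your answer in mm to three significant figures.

τ_allow = 164/2.9 = 56.55 MPa.
For a hollow shaft τ = 16T/[πd_o³(1−k⁴)] with k = 0.48, so 1−k⁴ = 0.9469.
d_o³ = 16T/[π τ_allow (1−k⁴)] = 16×1.5200×10^7/(π×56.55×0.9469) = 1.446×10^6 mm³.
d_o = 113.1 mm.

d_o = 113 mm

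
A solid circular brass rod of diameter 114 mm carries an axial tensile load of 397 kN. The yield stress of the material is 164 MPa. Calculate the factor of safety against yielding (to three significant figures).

n = 4.22

A = πd²/4 = 10210 mm².
σ = F/A = 397000/10210 = 38.89 MPa.
n = 164/38.89 = 4.217.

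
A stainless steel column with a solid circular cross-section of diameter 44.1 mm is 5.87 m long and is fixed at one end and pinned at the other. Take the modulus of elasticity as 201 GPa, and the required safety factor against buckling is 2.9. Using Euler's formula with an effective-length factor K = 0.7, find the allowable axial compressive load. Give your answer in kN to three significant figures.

P_allow = 7.52 kN

I = πd⁴/64 = π×44.1⁴/64 = 185700 mm⁴.
Effective length L_e = KL = 0.7×5.87 m = 4109 mm.
Euler critical load P_cr = π²EI/L_e² = π²×201000×185700/4109² = 21810 N.
P_allow = P_cr/n = 21810/2.9 = 7522 N.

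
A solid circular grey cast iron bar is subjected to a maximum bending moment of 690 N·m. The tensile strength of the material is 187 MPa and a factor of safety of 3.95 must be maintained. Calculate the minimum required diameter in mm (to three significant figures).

d = 53.0 mm

σ_allow = 187/3.95 = 47.34 MPa.
For a solid circular section σ = 32M/(πd³), so d³ = 32M/(π σ_allow) = 32×690000/(π×47.34) = 148500 mm³.
d = 52.95 mm.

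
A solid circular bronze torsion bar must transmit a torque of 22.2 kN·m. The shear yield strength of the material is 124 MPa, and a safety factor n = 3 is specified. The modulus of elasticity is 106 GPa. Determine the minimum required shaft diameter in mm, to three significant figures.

Allowable shear stress τ_allow = 124/3 = 41.33 MPa.
For a solid shaft τ = 16T/(πd³), so d³ = 16T/(π τ_allow) = 16×2.2200×10^7/(π×41.33) = 2.735×10^6 mm³.
d = (2.735×10^6)^(1/3) = 139.9 mm.

d = 140 mm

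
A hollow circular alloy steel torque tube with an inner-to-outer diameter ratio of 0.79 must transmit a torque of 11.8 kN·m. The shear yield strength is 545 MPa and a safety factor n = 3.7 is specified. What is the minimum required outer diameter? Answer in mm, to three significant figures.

τ_allow = 545/3.7 = 147.3 MPa.
For a hollow shaft τ = 16T/[πd_o³(1−k⁴)] with k = 0.79, so 1−k⁴ = 0.6105.
d_o³ = 16T/[π τ_allow (1−k⁴)] = 16×1.1800×10^7/(π×147.3×0.6105) = 668300 mm³.
d_o = 87.43 mm.

d_o = 87.4 mm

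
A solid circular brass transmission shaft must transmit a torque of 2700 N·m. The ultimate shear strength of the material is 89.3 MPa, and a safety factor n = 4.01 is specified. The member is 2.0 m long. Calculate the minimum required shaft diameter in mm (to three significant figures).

d = 85.2 mm

Allowable shear stress τ_allow = 89.3/4.01 = 22.27 MPa.
For a solid shaft τ = 16T/(πd³), so d³ = 16T/(π τ_allow) = 16×2700000/(π×22.27) = 617500 mm³.
d = (617500)^(1/3) = 85.15 mm.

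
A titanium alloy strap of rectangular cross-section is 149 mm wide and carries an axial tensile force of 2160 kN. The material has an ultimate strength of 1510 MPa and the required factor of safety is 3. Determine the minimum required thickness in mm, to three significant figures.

σ_allow = 1510/3 = 503.3 MPa.
Required area A = F/σ_allow = 2160000/503.3 = 4291 mm².
t = A/w = 4291/149 = 28.80 mm.

t = 28.8 mm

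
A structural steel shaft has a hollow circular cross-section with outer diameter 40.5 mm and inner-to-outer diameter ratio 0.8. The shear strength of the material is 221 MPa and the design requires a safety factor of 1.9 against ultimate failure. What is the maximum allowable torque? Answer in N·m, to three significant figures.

τ_allow = 221/1.9 = 116.3 MPa.
For a hollow shaft T_allow = τ_allow·πd_o³(1−k⁴)/16 with 1−k⁴ = 0.5904, so πd_o³(1−k⁴)/16 = 7701 mm³.
T_allow = 116.3×7701 = 895700 N·mm = 895.7 N·m.

T_allow = 896 N·m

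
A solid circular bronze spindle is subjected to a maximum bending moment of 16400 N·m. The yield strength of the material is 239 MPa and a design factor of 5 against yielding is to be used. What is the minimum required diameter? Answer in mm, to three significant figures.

σ_allow = 239/5 = 47.80 MPa.
For a solid circular section σ = 32M/(πd³), so d³ = 32M/(π σ_allow) = 32×1.6400×10^7/(π×47.80) = 3.495×10^6 mm³.
d = 151.8 mm.

d = 152 mm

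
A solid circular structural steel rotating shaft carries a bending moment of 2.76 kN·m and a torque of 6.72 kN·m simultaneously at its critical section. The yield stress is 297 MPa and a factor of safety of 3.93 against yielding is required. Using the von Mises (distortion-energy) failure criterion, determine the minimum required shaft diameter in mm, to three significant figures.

σ_allow = σ_y/n = 297/3.93 = 75.57 MPa.
For a solid shaft σ_b = 32M/(πd³) and τ = 16T/(πd³), so the von Mises stress is σ' = (16/πd³)·√(4M²+3T²).
√(4M²+3T²) = √(4×(2.760×10^6)² + 3×(6.720×10^6)²) = 1.288×10^7 N·mm.
d³ = 16×1.288×10^7/(π×75.57) = 868100 mm³.
d = 95.40 mm.

d = 95.4 mm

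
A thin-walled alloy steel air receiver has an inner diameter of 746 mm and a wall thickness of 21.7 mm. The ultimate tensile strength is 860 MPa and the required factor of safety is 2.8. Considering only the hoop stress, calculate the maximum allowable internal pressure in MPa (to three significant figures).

σ_allow = 860/2.8 = 307.1 MPa.
σ_h = pD/(2t) → p_allow = 2σ_allow t/D = 2×307.1×21.7/746 = 17.87 MPa.

p_allow = 17.9 MPa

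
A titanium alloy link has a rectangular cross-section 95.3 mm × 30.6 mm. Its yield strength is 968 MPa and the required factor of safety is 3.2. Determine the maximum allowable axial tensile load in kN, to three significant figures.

σ_allow = 968/3.2 = 302.5 MPa.
A = 95.3×30.6 = 2916 mm².
F_allow = σ_allow × A = 302.5×2916 = 882100 N.

F_allow = 882 kN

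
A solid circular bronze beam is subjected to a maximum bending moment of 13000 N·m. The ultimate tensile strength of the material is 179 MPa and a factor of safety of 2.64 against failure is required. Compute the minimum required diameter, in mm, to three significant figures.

d = 125 mm

σ_allow = 179/2.64 = 67.80 MPa.
For a solid circular section σ = 32M/(πd³), so d³ = 32M/(π σ_allow) = 32×1.3000×10^7/(π×67.80) = 1.953×10^6 mm³.
d = 125.0 mm.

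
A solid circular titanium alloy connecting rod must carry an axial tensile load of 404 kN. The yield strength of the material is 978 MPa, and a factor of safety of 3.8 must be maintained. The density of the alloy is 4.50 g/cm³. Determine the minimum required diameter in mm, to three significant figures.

d = 44.7 mm

Allowable stress σ_allow = 978/3.8 = 257.4 MPa.
Required area A = F/σ_allow = 404000/257.4 = 1570 mm².
A = πd²/4 → d = √(4A/π) = 44.71 mm.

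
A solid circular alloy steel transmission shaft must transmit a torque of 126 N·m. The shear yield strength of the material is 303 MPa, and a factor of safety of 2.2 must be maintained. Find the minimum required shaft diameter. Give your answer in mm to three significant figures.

Allowable shear stress τ_allow = 303/2.2 = 137.7 MPa.
For a solid shaft τ = 16T/(πd³), so d³ = 16T/(π τ_allow) = 16×126000/(π×137.7) = 4659 mm³.
d = (4659)^(1/3) = 16.70 mm.

d = 16.7 mm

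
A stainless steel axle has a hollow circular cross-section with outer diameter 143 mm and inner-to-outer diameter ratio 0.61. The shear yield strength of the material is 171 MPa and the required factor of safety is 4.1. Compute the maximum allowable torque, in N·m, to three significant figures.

τ_allow = 171/4.1 = 41.71 MPa.
For a hollow shaft T_allow = τ_allow·πd_o³(1−k⁴)/16 with 1−k⁴ = 0.8615, so πd_o³(1−k⁴)/16 = 494700 mm³.
T_allow = 41.71×494700 = 2.063×10^7 N·mm = 20630 N·m.

T_allow = 20600 N·m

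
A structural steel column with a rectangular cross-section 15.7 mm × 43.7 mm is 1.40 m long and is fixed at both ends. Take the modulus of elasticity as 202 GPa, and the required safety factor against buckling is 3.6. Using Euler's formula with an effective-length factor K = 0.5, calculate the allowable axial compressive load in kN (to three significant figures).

Buckling occurs about the weak axis: I_min = h·b³/12 = 43.7×15.7³/12 = 14090 mm⁴ (b = 15.7 mm is the smaller dimension).
Effective length L_e = KL = 0.5×1.40 m = 700.0 mm.
Euler critical load P_cr = π²EI/L_e² = π²×202000×14090/700.0² = 57340 N.
P_allow = P_cr/n = 57340/3.6 = 15930 N.

P_allow = 15.9 kN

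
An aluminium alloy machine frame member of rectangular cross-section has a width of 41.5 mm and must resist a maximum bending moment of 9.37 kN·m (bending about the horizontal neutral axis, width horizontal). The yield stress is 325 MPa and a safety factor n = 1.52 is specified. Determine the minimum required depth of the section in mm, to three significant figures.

σ_allow = 325/1.52 = 213.8 MPa.
For a rectangular section σ = 6M/(bh²), so h² = 6M/(b σ_allow) = 6×9370000/(41.5×213.8) = 6336 mm².
h = 79.60 mm.

h = 79.6 mm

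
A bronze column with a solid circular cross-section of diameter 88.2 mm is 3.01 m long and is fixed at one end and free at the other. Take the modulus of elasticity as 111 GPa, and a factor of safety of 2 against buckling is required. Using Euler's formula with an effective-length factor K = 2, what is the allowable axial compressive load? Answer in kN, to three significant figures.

P_allow = 44.9 kN

I = πd⁴/64 = π×88.2⁴/64 = 2.971×10^6 mm⁴.
Effective length L_e = KL = 2×3.01 m = 6020 mm.
Euler critical load P_cr = π²EI/L_e² = π²×111000×2.971×10^6/6020² = 89800 N.
P_allow = P_cr/n = 89800/2 = 44900 N.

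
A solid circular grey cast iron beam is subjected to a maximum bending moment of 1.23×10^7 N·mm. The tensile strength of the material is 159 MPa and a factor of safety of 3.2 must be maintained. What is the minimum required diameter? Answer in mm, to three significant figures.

d = 136 mm

σ_allow = 159/3.2 = 49.69 MPa.
For a solid circular section σ = 32M/(πd³), so d³ = 32M/(π σ_allow) = 32×1.2300×10^7/(π×49.69) = 2.521×10^6 mm³.
d = 136.1 mm.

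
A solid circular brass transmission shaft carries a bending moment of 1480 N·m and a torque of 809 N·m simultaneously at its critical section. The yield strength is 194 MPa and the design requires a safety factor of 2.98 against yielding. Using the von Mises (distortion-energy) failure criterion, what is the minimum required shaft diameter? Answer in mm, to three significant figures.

d = 63.5 mm

σ_allow = σ_y/n = 194/2.98 = 65.10 MPa.
For a solid shaft σ_b = 32M/(πd³) and τ = 16T/(πd³), so the von Mises stress is σ' = (16/πd³)·√(4M²+3T²).
√(4M²+3T²) = √(4×(1.480×10^6)² + 3×(809000)²) = 3.275×10^6 N·mm.
d³ = 16×3.275×10^6/(π×65.10) = 256200 mm³.
d = 63.51 mm.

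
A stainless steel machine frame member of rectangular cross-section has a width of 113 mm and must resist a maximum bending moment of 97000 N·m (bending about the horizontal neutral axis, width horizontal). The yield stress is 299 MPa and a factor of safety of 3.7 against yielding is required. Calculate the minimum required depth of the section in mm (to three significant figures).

σ_allow = 299/3.7 = 80.81 MPa.
For a rectangular section σ = 6M/(bh²), so h² = 6M/(b σ_allow) = 6×9.7000×10^7/(113×80.81) = 63730 mm².
h = 252.5 mm.

h = 252 mm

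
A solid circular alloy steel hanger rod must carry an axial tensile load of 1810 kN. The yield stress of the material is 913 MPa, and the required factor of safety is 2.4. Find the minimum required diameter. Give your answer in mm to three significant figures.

Allowable stress σ_allow = 913/2.4 = 380.4 MPa.
Required area A = F/σ_allow = 1810000/380.4 = 4758 mm².
A = πd²/4 → d = √(4A/π) = 77.83 mm.

d = 77.8 mm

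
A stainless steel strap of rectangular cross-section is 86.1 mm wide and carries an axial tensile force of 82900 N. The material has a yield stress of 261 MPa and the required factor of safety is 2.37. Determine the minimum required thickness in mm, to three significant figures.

σ_allow = 261/2.37 = 110.1 MPa.
Required area A = F/σ_allow = 82900/110.1 = 752.8 mm².
t = A/w = 752.8/86.1 = 8.743 mm.

t = 8.74 mm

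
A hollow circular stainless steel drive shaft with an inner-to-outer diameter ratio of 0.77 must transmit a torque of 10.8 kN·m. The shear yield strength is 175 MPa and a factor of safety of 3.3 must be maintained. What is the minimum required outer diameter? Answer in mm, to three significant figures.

d_o = 117 mm

τ_allow = 175/3.3 = 53.03 MPa.
For a hollow shaft τ = 16T/[πd_o³(1−k⁴)] with k = 0.77, so 1−k⁴ = 0.6485.
d_o³ = 16T/[π τ_allow (1−k⁴)] = 16×1.0800×10^7/(π×53.03×0.6485) = 1.599×10^6 mm³.
d_o = 116.9 mm.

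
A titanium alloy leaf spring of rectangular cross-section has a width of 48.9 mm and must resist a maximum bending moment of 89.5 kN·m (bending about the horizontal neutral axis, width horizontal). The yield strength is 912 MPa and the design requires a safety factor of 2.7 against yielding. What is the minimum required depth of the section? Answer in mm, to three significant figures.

σ_allow = 912/2.7 = 337.8 MPa.
For a rectangular section σ = 6M/(bh²), so h² = 6M/(b σ_allow) = 6×8.9500×10^7/(48.9×337.8) = 32510 mm².
h = 180.3 mm.

h = 180 mm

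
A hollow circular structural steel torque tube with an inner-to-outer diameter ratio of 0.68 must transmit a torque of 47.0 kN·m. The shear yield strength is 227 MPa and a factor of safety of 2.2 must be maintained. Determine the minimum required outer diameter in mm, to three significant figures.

τ_allow = 227/2.2 = 103.2 MPa.
For a hollow shaft τ = 16T/[πd_o³(1−k⁴)] with k = 0.68, so 1−k⁴ = 0.7862.
d_o³ = 16T/[π τ_allow (1−k⁴)] = 16×4.7000×10^7/(π×103.2×0.7862) = 2.951×10^6 mm³.
d_o = 143.4 mm.

d_o = 143 mm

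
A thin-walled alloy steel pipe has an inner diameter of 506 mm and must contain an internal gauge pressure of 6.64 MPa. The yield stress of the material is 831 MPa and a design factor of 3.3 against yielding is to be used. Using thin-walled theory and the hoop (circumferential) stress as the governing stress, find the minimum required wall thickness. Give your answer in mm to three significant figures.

σ_allow = 831/3.3 = 251.8 MPa.
Hoop stress σ_h = pD/(2t), so t = pD/(2σ_allow) = 6.64×506/(2×251.8) = 6.671 mm.

t = 6.67 mm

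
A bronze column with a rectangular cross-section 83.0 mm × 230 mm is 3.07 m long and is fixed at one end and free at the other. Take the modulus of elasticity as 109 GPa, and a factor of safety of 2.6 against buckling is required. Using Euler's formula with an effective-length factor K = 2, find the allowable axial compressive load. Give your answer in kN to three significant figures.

Buckling occurs about the weak axis: I_min = h·b³/12 = 230×83.0³/12 = 1.096×10^7 mm⁴ (b = 83.0 mm is the smaller dimension).
Effective length L_e = KL = 2×3.07 m = 6140 mm.
Euler critical load P_cr = π²EI/L_e² = π²×109000×1.096×10^7/6140² = 312700 N.
P_allow = P_cr/n = 312700/2.6 = 120300 N.

P_allow = 120 kN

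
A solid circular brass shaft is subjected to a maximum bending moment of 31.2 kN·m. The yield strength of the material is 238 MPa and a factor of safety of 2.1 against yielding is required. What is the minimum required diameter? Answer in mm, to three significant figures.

σ_allow = 238/2.1 = 113.3 MPa.
For a solid circular section σ = 32M/(πd³), so d³ = 32M/(π σ_allow) = 32×3.1200×10^7/(π×113.3) = 2.804×10^6 mm³.
d = 141.0 mm.

d = 141 mm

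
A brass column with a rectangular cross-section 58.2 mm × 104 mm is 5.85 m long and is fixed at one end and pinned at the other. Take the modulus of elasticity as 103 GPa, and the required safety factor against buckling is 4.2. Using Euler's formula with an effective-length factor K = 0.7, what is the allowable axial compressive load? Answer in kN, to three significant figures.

P_allow = 24.7 kN

Buckling occurs about the weak axis: I_min = h·b³/12 = 104×58.2³/12 = 1.709×10^6 mm⁴ (b = 58.2 mm is the smaller dimension).
Effective length L_e = KL = 0.7×5.85 m = 4095 mm.
Euler critical load P_cr = π²EI/L_e² = π²×103000×1.709×10^6/4095² = 103600 N.
P_allow = P_cr/n = 103600/4.2 = 24660 N.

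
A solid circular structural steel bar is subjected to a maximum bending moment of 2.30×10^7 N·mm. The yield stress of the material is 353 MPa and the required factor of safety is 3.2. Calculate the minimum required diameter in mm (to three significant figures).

σ_allow = 353/3.2 = 110.3 MPa.
For a solid circular section σ = 32M/(πd³), so d³ = 32M/(π σ_allow) = 32×2.3000×10^7/(π×110.3) = 2.124×10^6 mm³.
d = 128.5 mm.

d = 129 mm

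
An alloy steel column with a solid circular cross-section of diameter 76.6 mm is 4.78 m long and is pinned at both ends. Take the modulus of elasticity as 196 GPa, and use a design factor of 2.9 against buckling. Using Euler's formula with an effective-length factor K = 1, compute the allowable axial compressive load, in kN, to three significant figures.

I = πd⁴/64 = π×76.6⁴/64 = 1.690×10^6 mm⁴.
Effective length L_e = KL = 1×4.78 m = 4780 mm.
Euler critical load P_cr = π²EI/L_e² = π²×196000×1.690×10^6/4780² = 143100 N.
P_allow = P_cr/n = 143100/2.9 = 49340 N.

P_allow = 49.3 kN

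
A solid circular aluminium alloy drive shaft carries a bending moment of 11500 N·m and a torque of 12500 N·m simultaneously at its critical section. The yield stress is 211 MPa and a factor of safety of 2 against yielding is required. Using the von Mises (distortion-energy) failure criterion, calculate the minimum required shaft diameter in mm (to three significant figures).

d = 115 mm

σ_allow = σ_y/n = 211/2 = 105.5 MPa.
For a solid shaft σ_b = 32M/(πd³) and τ = 16T/(πd³), so the von Mises stress is σ' = (16/πd³)·√(4M²+3T²).
√(4M²+3T²) = √(4×(1.150×10^7)² + 3×(1.250×10^7)²) = 3.159×10^7 N·mm.
d³ = 16×3.159×10^7/(π×105.5) = 1.525×10^6 mm³.
d = 115.1 mm.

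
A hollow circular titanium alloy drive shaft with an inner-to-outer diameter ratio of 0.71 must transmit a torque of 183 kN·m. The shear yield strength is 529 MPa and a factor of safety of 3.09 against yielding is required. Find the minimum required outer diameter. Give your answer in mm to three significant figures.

d_o = 194 mm

τ_allow = 529/3.09 = 171.2 MPa.
For a hollow shaft τ = 16T/[πd_o³(1−k⁴)] with k = 0.71, so 1−k⁴ = 0.7459.
d_o³ = 16T/[π τ_allow (1−k⁴)] = 16×1.8300×10^8/(π×171.2×0.7459) = 7.299×10^6 mm³.
d_o = 194.0 mm.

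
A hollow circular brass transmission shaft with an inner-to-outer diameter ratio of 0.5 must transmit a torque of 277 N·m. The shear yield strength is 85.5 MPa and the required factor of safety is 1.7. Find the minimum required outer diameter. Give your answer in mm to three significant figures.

d_o = 31.0 mm

τ_allow = 85.5/1.7 = 50.29 MPa.
For a hollow shaft τ = 16T/[πd_o³(1−k⁴)] with k = 0.5, so 1−k⁴ = 0.9375.
d_o³ = 16T/[π τ_allow (1−k⁴)] = 16×277000/(π×50.29×0.9375) = 29920 mm³.
d_o = 31.04 mm.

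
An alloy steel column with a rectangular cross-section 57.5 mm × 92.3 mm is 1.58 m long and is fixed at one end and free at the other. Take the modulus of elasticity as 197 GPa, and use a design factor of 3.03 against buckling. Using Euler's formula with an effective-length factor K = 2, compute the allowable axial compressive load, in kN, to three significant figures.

P_allow = 94.0 kN

Buckling occurs about the weak axis: I_min = h·b³/12 = 92.3×57.5³/12 = 1.462×10^6 mm⁴ (b = 57.5 mm is the smaller dimension).
Effective length L_e = KL = 2×1.58 m = 3160 mm.
Euler critical load P_cr = π²EI/L_e² = π²×197000×1.462×10^6/3160² = 284700 N.
P_allow = P_cr/n = 284700/3.03 = 93970 N.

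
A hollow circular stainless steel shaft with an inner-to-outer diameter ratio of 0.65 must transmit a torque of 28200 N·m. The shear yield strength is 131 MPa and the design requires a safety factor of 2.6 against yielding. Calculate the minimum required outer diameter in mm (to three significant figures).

τ_allow = 131/2.6 = 50.38 MPa.
For a hollow shaft τ = 16T/[πd_o³(1−k⁴)] with k = 0.65, so 1−k⁴ = 0.8215.
d_o³ = 16T/[π τ_allow (1−k⁴)] = 16×2.8200×10^7/(π×50.38×0.8215) = 3.470×10^6 mm³.
d_o = 151.4 mm.

d_o = 151 mm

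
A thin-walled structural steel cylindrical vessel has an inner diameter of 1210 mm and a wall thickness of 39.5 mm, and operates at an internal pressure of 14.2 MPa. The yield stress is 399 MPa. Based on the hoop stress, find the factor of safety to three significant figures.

σ_h = pD/(2t) = 14.2×1210/(2×39.5) = 217.5 MPa.
n = 399/217.5 = 1.835.

n = 1.83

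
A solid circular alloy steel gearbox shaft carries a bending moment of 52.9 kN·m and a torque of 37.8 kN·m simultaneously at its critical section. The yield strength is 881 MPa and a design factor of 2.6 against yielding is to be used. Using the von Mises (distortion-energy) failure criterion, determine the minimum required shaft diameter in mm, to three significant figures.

d = 123 mm

σ_allow = σ_y/n = 881/2.6 = 338.8 MPa.
For a solid shaft σ_b = 32M/(πd³) and τ = 16T/(πd³), so the von Mises stress is σ' = (16/πd³)·√(4M²+3T²).
√(4M²+3T²) = √(4×(5.290×10^7)² + 3×(3.780×10^7)²) = 1.244×10^8 N·mm.
d³ = 16×1.244×10^8/(π×338.8) = 1.870×10^6 mm³.
d = 123.2 mm.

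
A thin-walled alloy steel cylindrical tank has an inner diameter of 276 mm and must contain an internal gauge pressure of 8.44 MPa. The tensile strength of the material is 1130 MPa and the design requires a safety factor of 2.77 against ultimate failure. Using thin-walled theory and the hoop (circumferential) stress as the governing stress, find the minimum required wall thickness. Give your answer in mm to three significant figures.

t = 2.86 mm

σ_allow = 1130/2.77 = 407.9 MPa.
Hoop stress σ_h = pD/(2t), so t = pD/(2σ_allow) = 8.44×276/(2×407.9) = 2.855 mm.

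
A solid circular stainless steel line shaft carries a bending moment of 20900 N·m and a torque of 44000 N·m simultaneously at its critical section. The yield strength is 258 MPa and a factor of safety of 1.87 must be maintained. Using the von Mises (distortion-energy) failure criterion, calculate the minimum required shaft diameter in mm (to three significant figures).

σ_allow = σ_y/n = 258/1.87 = 138.0 MPa.
For a solid shaft σ_b = 32M/(πd³) and τ = 16T/(πd³), so the von Mises stress is σ' = (16/πd³)·√(4M²+3T²).
√(4M²+3T²) = √(4×(2.090×10^7)² + 3×(4.400×10^7)²) = 8.692×10^7 N·mm.
d³ = 16×8.692×10^7/(π×138.0) = 3.209×10^6 mm³.
d = 147.5 mm.

d = 147 mm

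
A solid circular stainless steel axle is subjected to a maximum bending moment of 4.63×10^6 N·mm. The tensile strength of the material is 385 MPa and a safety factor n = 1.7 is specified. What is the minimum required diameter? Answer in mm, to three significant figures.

d = 59.3 mm

σ_allow = 385/1.7 = 226.5 MPa.
For a solid circular section σ = 32M/(πd³), so d³ = 32M/(π σ_allow) = 32×4630000/(π×226.5) = 208200 mm³.
d = 59.27 mm.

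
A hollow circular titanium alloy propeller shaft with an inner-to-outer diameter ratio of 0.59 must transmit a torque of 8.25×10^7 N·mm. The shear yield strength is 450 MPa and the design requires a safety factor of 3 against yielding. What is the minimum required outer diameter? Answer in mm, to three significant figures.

τ_allow = 450/3 = 150.0 MPa.
For a hollow shaft τ = 16T/[πd_o³(1−k⁴)] with k = 0.59, so 1−k⁴ = 0.8788.
d_o³ = 16T/[π τ_allow (1−k⁴)] = 16×8.2500×10^7/(π×150.0×0.8788) = 3.187×10^6 mm³.
d_o = 147.2 mm.

d_o = 147 mm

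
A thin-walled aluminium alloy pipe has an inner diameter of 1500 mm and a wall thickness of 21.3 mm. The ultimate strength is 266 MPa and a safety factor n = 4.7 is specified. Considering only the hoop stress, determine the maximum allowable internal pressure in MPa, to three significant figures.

σ_allow = 266/4.7 = 56.60 MPa.
σ_h = pD/(2t) → p_allow = 2σ_allow t/D = 2×56.60×21.3/1500 = 1.607 MPa.

p_allow = 1.61 MPa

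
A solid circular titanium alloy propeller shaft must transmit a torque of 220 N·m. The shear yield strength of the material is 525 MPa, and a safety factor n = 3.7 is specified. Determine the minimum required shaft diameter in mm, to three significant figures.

Allowable shear stress τ_allow = 525/3.7 = 141.9 MPa.
For a solid shaft τ = 16T/(πd³), so d³ = 16T/(π τ_allow) = 16×220000/(π×141.9) = 7897 mm³.
d = (7897)^(1/3) = 19.91 mm.

d = 19.9 mm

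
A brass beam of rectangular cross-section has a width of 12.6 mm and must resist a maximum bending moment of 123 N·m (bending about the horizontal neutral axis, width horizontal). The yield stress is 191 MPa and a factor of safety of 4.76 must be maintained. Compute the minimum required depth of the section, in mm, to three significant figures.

h = 38.2 mm

σ_allow = 191/4.76 = 40.13 MPa.
For a rectangular section σ = 6M/(bh²), so h² = 6M/(b σ_allow) = 6×123000/(12.6×40.13) = 1460 mm².
h = 38.21 mm.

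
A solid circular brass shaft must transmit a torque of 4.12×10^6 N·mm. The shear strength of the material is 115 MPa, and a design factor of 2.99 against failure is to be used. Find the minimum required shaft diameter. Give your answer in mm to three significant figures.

Allowable shear stress τ_allow = 115/2.99 = 38.46 MPa.
For a solid shaft τ = 16T/(πd³), so d³ = 16T/(π τ_allow) = 16×4120000/(π×38.46) = 545600 mm³.
d = (545600)^(1/3) = 81.71 mm.

d = 81.7 mm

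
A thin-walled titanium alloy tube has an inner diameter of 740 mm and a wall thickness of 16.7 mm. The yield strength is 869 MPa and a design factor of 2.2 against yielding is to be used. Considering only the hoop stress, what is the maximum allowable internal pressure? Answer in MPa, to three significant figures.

p_allow = 17.8 MPa

σ_allow = 869/2.2 = 395.0 MPa.
σ_h = pD/(2t) → p_allow = 2σ_allow t/D = 2×395.0×16.7/740 = 17.83 MPa.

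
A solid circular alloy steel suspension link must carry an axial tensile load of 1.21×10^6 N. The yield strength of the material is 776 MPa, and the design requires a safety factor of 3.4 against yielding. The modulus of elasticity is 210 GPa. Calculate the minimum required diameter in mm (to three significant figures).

Allowable stress σ_allow = 776/3.4 = 228.2 MPa.
Required area A = F/σ_allow = 1210000/228.2 = 5302 mm².
A = πd²/4 → d = √(4A/π) = 82.16 mm.

d = 82.2 mm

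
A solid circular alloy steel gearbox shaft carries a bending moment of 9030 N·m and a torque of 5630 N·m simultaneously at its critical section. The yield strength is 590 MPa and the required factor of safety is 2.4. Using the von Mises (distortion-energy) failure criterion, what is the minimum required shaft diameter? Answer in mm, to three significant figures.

σ_allow = σ_y/n = 590/2.4 = 245.8 MPa.
For a solid shaft σ_b = 32M/(πd³) and τ = 16T/(πd³), so the von Mises stress is σ' = (16/πd³)·√(4M²+3T²).
√(4M²+3T²) = √(4×(9.030×10^6)² + 3×(5.630×10^6)²) = 2.052×10^7 N·mm.
d³ = 16×2.052×10^7/(π×245.8) = 425200 mm³.
d = 75.20 mm.

d = 75.2 mm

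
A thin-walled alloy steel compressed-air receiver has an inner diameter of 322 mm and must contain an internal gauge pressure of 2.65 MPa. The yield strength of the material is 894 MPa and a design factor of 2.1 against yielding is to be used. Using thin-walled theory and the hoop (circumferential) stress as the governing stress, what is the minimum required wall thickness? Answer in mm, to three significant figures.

σ_allow = 894/2.1 = 425.7 MPa.
Hoop stress σ_h = pD/(2t), so t = pD/(2σ_allow) = 2.65×322/(2×425.7) = 1.002 mm.

t = 1.00 mm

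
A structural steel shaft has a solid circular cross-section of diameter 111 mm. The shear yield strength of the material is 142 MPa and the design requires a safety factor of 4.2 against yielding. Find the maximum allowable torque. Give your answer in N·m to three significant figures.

τ_allow = 142/4.2 = 33.81 MPa.
For a solid shaft T_allow = τ_allow·πd³/16; πd³/16 = π×111³/16 = 268500 mm³.
T_allow = 33.81×268500 = 9.079×10^6 N·mm = 9079 N·m.

T_allow = 9080 N·m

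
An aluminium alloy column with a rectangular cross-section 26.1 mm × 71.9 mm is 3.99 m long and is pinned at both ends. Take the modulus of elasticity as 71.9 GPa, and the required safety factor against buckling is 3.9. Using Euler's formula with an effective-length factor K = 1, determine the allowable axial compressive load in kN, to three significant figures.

P_allow = 1.22 kN

Buckling occurs about the weak axis: I_min = h·b³/12 = 71.9×26.1³/12 = 106500 mm⁴ (b = 26.1 mm is the smaller dimension).
Effective length L_e = KL = 1×3.99 m = 3990 mm.
Euler critical load P_cr = π²EI/L_e² = π²×71900×106500/3990² = 4748 N.
P_allow = P_cr/n = 4748/3.9 = 1218 N.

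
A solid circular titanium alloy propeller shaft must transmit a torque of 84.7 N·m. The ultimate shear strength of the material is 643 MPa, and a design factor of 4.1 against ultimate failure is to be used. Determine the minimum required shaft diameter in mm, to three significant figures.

Allowable shear stress τ_allow = 643/4.1 = 156.8 MPa.
For a solid shaft τ = 16T/(πd³), so d³ = 16T/(π τ_allow) = 16×84700/(π×156.8) = 2751 mm³.
d = (2751)^(1/3) = 14.01 mm.

d = 14.0 mm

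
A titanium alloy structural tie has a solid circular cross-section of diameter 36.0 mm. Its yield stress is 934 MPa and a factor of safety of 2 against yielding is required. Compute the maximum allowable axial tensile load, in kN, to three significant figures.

F_allow = 475 kN

σ_allow = 934/2 = 467.0 MPa.
A = πd²/4 = π×36.0²/4 = 1018 mm².
F_allow = σ_allow × A = 467.0×1018 = 475300 N.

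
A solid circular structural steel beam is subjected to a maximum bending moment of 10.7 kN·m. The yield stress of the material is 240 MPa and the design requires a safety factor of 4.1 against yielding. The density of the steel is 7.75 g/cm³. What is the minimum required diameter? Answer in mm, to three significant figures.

d = 123 mm

σ_allow = 240/4.1 = 58.54 MPa.
For a solid circular section σ = 32M/(πd³), so d³ = 32M/(π σ_allow) = 32×1.0700×10^7/(π×58.54) = 1.862×10^6 mm³.
d = 123.0 mm.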